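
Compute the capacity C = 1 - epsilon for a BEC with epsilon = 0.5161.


C = 1 - epsilon = 1 - 0.5161 = 0.4839

0.4839 bits


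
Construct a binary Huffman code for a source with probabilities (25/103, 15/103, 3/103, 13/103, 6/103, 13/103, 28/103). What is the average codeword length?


Huffman construction (repeatedly merge the two least-probable nodes; each merge adds 1 bit to every symbol beneath it): 3/103 + 6/103 = 9/103; 9/103 + 13/103 = 22/103; 13/103 + 15/103 = 28/103; 22/103 + 25/103 = 47/103; 28/103 + 28/103 = 56/103; 47/103 + 56/103 = 1. Resulting codeword lengths (in the order the probabilities were given): (2, 3, 4, 3, 4, 3, 2). L_avg = sum(p_i * l_i) = 25/103*2 + 15/103*3 + 3/103*4 + 13/103*3 + 6/103*4 + 13/103*3 + 28/103*2 = 265/103 = 2.5728

2.5728 bits


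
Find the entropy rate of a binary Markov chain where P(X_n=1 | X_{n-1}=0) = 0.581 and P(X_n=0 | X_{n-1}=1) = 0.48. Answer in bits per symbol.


Stationary distribution: pi_0 = p10/(p01+p10) = 0.4524, pi_1 = 0.5476. Entropy rate H' = pi_0*H(p01) + pi_1*H(p10) = 0.4524*0.981 + 0.5476*0.9988 = 0.9908

0.9908 bits/symbol


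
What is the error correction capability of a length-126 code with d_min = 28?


Correction capability = floor((d-1)/2) = floor((28-1)/2) = 13

13 errors


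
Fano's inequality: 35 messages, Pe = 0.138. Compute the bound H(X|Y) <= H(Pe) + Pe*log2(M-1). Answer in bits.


H(Pe) = -Pe*log2(Pe) - (1-Pe)*log2(1-Pe) = -0.138*log2(0.138) - 0.862*log2(0.862) = 0.394302 + 0.184675 = 0.579. Pe*log2(M-1) = 0.138*log2(34) = 0.702070. Bound = H(Pe) + Pe*log2(M-1) = 0.394302 + 0.184675 + 0.702070 = 1.281

1.281 bits


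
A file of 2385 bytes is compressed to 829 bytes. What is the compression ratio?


Ratio = original / compressed = 2385 / 829 = 2.877

2.877


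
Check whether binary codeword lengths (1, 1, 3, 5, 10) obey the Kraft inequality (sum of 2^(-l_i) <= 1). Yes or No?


Kraft sum = sum(2^(-l_i)) = 1.1572, need <= 1. Result: violated (a binary prefix-free code with these lengths cannot exist)

No


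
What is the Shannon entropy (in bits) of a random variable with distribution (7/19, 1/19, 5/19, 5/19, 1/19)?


H = -sum(p_i * log2(p_i)). Terms: -(7/19)*log2(7/19) = 0.530737; -(1/19)*log2(1/19) = 0.223575; -(5/19)*log2(5/19) = 0.506842; -(5/19)*log2(5/19) = 0.506842; -(1/19)*log2(1/19) = 0.223575. H = 0.530737 + 0.223575 + 0.506842 + 0.506842 + 0.223575 = 1.9916

1.9916 bits


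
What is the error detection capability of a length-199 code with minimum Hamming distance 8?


Detection capability = d_min - 1 = 8 - 1 = 7

7 errors


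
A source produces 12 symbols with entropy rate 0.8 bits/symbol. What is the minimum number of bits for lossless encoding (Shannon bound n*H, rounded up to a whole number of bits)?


Minimum bits >= n * H = 12 * 0.8 = 9.6, rounded up to a whole number of bits = 10

10 bits


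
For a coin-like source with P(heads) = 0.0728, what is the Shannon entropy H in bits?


H = -p*log2(p) - (1-p)*log2(1-p). -0.0728*log2(0.0728) = 0.275178; -0.9272*log2(0.9272) = 0.101109. H = 0.275178 + 0.101109 = 0.3763

0.3763 bits


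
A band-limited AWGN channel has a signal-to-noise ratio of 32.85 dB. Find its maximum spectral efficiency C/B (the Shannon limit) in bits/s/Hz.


SNR_linear = 10^(32.85/10) = 1927.5249; C/B = log2(1 + SNR_linear) = log2(1 + 1927.5249) = 10.9133

10.9133 bits/s/Hz


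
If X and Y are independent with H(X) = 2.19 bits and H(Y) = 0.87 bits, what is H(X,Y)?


For independent variables, H(X,Y) = H(X) + H(Y) = 2.19 + 0.87 = 3.06

3.06 bits


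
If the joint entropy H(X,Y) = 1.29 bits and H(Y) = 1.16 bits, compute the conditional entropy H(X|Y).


H(X|Y) = H(X,Y) - H(Y) = 1.29 - 1.16 = 0.13

0.13 bits


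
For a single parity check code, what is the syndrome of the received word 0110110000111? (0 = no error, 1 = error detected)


Syndrome = XOR of all bits = 0 XOR 1 XOR 1 XOR 0 XOR 1 XOR 1 XOR 0 XOR 0 XOR 0 XOR 0 XOR 1 XOR 1 XOR 1 = 1

1


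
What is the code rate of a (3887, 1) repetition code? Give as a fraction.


Rate = k/n = 1/3887

1/3887


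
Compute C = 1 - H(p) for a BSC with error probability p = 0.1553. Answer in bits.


H(p) = -p*log2(p) - (1-p)*log2(1-p) = -0.1553*log2(0.1553) - 0.8447*log2(0.8447) = 0.417271 + 0.205675 = 0.6229. C = 1 - H(p) = 1 - 0.6229 = 0.3771

0.3771 bits


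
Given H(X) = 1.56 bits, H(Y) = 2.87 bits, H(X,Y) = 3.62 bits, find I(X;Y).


I(X;Y) = H(X) + H(Y) - H(X,Y) = 1.56 + 2.87 - 3.62 = 0.81

0.81 bits


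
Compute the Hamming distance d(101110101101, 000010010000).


Count differing positions: ^ . ^ ^ . . ^ ^ ^ ^ . ^ = 8 differences

8


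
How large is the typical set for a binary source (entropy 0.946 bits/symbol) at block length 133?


log2|A_typical| = nH = 133 * 0.946 = 125.818, so |A_typical| ~ 2^125.818 = 7.499e+37

7.499e+37


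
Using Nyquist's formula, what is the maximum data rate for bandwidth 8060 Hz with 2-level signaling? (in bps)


Rate = 2 * B * log2(M) = 2 * 8060 * 1.0 = 16120.0

16120.0 bps


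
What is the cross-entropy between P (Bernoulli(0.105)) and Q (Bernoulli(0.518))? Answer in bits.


H(P,Q) = -p*log2(q) - (1-p)*log2(1-q). -0.105*log2(0.518) = 0.099642; -0.895*log2(0.482) = 0.942341. H(P,Q) = 0.099642 + 0.942341 = 1.042

1.042 bits


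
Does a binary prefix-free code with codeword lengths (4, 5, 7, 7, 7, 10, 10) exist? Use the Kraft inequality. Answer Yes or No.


Kraft sum = sum(2^(-l_i)) = 0.1191, need <= 1. Result: satisfied (a binary prefix-free code with these lengths exists)

Yes


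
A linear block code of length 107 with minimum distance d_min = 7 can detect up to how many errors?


Detection capability = d_min - 1 = 7 - 1 = 6

6 errors


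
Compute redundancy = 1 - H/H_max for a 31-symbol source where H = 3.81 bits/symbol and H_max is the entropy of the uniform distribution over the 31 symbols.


H_max = log2(K) = log2(31) = 4.9542 bits/symbol. Redundancy = 1 - H/H_max = 1 - 3.81/4.9542 = 1 - 0.769 = 0.231

0.231


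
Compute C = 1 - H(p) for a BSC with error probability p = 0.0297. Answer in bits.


H(p) = -p*log2(p) - (1-p)*log2(1-p) = -0.0297*log2(0.0297) - 0.9703*log2(0.9703) = 0.150680 + 0.042205 = 0.1929. C = 1 - H(p) = 1 - 0.1929 = 0.8071

0.8071 bits


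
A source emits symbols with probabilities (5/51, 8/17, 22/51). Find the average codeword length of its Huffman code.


Huffman construction (repeatedly merge the two least-probable nodes; each merge adds 1 bit to every symbol beneath it): 5/51 + 22/51 = 9/17; 8/17 + 9/17 = 1. Resulting codeword lengths (in the order the probabilities were given): (2, 1, 2). L_avg = sum(p_i * l_i) = 5/51*2 + 8/17*1 + 22/51*2 = 26/17 = 1.5294

1.5294 bits


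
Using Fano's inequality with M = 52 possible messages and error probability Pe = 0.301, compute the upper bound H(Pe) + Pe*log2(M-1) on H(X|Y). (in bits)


H(Pe) = -Pe*log2(Pe) - (1-Pe)*log2(1-Pe) = -0.301*log2(0.301) - 0.699*log2(0.699) = 0.521382 + 0.361128 = 0.8825. Pe*log2(M-1) = 0.301*log2(51) = 1.707400. Bound = H(Pe) + Pe*log2(M-1) = 0.521382 + 0.361128 + 1.707400 = 2.5899

2.5899 bits


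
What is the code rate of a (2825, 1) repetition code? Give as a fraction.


Rate = k/n = 1/2825

1/2825


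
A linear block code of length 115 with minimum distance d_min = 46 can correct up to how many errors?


Correction capability = floor((d-1)/2) = floor((46-1)/2) = 22

22 errors


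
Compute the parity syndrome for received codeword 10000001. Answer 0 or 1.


Syndrome = XOR of all bits = 1 XOR 0 XOR 0 XOR 0 XOR 0 XOR 0 XOR 0 XOR 1 = 0

0


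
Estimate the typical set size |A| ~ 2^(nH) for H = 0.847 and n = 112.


log2|A_typical| = nH = 112 * 0.847 = 94.864, so |A_typical| ~ 2^94.864 = 3.605e+28

3.605e+28


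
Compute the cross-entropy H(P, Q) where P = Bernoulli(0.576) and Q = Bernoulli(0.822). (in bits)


H(P,Q) = -p*log2(q) - (1-p)*log2(1-q). -0.576*log2(0.822) = 0.162887; -0.424*log2(0.178) = 1.055782. H(P,Q) = 0.162887 + 1.055782 = 1.2187

1.2187 bits


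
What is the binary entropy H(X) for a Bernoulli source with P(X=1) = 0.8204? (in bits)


H = -p*log2(p) - (1-p)*log2(1-p). -0.8204*log2(0.8204) = 0.234307; -0.1796*log2(0.1796) = 0.444894. H = 0.234307 + 0.444894 = 0.6792

0.6792 bits


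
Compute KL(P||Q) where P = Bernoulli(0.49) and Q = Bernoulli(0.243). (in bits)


KL = p*log2(p/q) + (1-p)*log2((1-p)/(1-q)) = 0.49*log2(0.49/0.243) + 0.51*log2(0.51/0.757) = 0.2052

0.2052 bits


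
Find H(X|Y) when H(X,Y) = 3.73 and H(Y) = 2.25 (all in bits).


H(X|Y) = H(X,Y) - H(Y) = 3.73 - 2.25 = 1.48

1.48 bits


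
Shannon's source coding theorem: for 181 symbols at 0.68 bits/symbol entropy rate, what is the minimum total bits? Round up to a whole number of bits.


Minimum bits >= n * H = 181 * 0.68 = 123.08, rounded up to a whole number of bits = 124

124 bits


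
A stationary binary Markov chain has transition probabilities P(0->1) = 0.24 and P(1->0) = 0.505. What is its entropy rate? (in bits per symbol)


Stationary distribution: pi_0 = p10/(p01+p10) = 0.6779, pi_1 = 0.3221. Entropy rate H' = pi_0*H(p01) + pi_1*H(p10) = 0.6779*0.795 + 0.3221*0.9999 = 0.861

0.861 bits/symbol


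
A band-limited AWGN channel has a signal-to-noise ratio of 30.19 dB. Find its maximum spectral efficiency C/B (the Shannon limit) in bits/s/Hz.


SNR_linear = 10^(30.19/10) = 1044.7202; C/B = log2(1 + SNR_linear) = log2(1 + 1044.7202) = 10.0303

10.0303 bits/s/Hz


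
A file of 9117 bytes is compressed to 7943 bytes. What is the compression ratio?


Ratio = original / compressed = 9117 / 7943 = 1.1478

1.1478


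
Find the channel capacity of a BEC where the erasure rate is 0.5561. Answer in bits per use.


C = 1 - epsilon = 1 - 0.5561 = 0.4439

0.4439 bits


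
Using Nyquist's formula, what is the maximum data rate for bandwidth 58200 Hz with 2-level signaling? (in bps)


Rate = 2 * B * log2(M) = 2 * 58200 * 1.0 = 116400.0

116400.0 bps


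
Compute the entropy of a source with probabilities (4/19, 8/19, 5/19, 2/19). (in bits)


H = -sum(p_i * log2(p_i)). Terms: -(4/19)*log2(4/19) = 0.473248; -(8/19)*log2(8/19) = 0.525443; -(5/19)*log2(5/19) = 0.506842; -(2/19)*log2(2/19) = 0.341887. H = 0.473248 + 0.525443 + 0.506842 + 0.341887 = 1.8474

1.8474 bits


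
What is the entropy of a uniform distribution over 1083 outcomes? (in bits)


H = log2(n) = log2(1083) = 10.0808

10.0808 bits


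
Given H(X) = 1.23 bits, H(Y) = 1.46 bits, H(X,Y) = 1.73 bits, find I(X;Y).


I(X;Y) = H(X) + H(Y) - H(X,Y) = 1.23 + 1.46 - 1.73 = 0.96

0.96 bits


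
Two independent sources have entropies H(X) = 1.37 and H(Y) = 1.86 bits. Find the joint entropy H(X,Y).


For independent variables, H(X,Y) = H(X) + H(Y) = 1.37 + 1.86 = 3.23

3.23 bits


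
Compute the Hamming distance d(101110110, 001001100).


Count differing positions: ^ . . ^ ^ ^ . ^ . = 5 differences

5


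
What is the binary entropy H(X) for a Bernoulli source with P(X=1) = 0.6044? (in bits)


H = -p*log2(p) - (1-p)*log2(1-p). -0.6044*log2(0.6044) = 0.439051; -0.3956*log2(0.3956) = 0.529268. H = 0.439051 + 0.529268 = 0.9683

0.9683 bits


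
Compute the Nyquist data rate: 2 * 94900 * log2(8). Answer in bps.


Rate = 2 * B * log2(M) = 2 * 94900 * 3.0 = 569400.0

569400.0 bps


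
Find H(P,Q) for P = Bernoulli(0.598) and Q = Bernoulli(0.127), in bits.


H(P,Q) = -p*log2(q) - (1-p)*log2(1-q). -0.598*log2(0.127) = 1.780306; -0.402*log2(0.873) = 0.078770. H(P,Q) = 1.780306 + 0.078770 = 1.8591

1.8591 bits


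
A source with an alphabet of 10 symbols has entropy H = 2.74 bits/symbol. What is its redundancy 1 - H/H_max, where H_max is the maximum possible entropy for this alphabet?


H_max = log2(K) = log2(10) = 3.3219 bits/symbol. Redundancy = 1 - H/H_max = 1 - 2.74/3.3219 = 1 - 0.8248 = 0.1752

0.1752


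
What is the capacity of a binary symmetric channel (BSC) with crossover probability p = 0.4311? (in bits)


H(p) = -p*log2(p) - (1-p)*log2(1-p) = -0.4311*log2(0.4311) - 0.5689*log2(0.5689) = 0.523315 + 0.462944 = 0.9863. C = 1 - H(p) = 1 - 0.9863 = 0.0137

0.0137 bits


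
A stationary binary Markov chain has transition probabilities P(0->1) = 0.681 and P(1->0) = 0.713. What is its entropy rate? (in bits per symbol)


Stationary distribution: pi_0 = p10/(p01+p10) = 0.5115, pi_1 = 0.4885. Entropy rate H' = pi_0*H(p01) + pi_1*H(p10) = 0.5115*0.9033 + 0.4885*0.8648 = 0.8845

0.8845 bits/symbol


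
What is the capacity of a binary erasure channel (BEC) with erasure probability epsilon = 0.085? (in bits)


C = 1 - epsilon = 1 - 0.085 = 0.915

0.915 bits


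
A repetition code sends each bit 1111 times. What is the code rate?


Rate = k/n = 1/1111

1/1111


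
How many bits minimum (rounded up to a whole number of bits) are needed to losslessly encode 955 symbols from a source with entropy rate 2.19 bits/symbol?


Minimum bits >= n * H = 955 * 2.19 = 2091.45, rounded up to a whole number of bits = 2092

2092 bits


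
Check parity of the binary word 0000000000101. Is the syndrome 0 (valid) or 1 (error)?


Syndrome = XOR of all bits = 0 XOR 0 XOR 0 XOR 0 XOR 0 XOR 0 XOR 0 XOR 0 XOR 0 XOR 0 XOR 1 XOR 0 XOR 1 = 0

0


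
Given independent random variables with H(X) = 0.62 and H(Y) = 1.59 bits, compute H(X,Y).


For independent variables, H(X,Y) = H(X) + H(Y) = 0.62 + 1.59 = 2.21

2.21 bits


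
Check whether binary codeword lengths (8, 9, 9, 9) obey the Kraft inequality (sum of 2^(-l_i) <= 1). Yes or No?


Kraft sum = sum(2^(-l_i)) = 0.0098, need <= 1. Result: satisfied (a binary prefix-free code with these lengths exists)

Yes


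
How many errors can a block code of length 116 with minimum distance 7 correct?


Correction capability = floor((d-1)/2) = floor((7-1)/2) = 3

3 errors


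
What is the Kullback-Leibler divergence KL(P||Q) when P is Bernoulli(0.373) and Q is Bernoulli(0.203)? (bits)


KL = p*log2(p/q) + (1-p)*log2((1-p)/(1-q)) = 0.373*log2(0.373/0.203) + 0.627*log2(0.627/0.797) = 0.1104

0.1104 bits


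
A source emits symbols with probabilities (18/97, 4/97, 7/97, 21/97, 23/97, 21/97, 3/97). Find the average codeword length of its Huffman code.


Huffman construction (repeatedly merge the two least-probable nodes; each merge adds 1 bit to every symbol beneath it): 3/97 + 4/97 = 7/97; 7/97 + 7/97 = 14/97; 14/97 + 18/97 = 32/97; 21/97 + 21/97 = 42/97; 23/97 + 32/97 = 55/97; 42/97 + 55/97 = 1. Resulting codeword lengths (in the order the probabilities were given): (3, 5, 4, 2, 2, 2, 5). L_avg = sum(p_i * l_i) = 18/97*3 + 4/97*5 + 7/97*4 + 21/97*2 + 23/97*2 + 21/97*2 + 3/97*5 = 247/97 = 2.5464

2.5464 bits


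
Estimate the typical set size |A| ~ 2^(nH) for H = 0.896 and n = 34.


log2|A_typical| = nH = 34 * 0.896 = 30.464, so |A_typical| ~ 2^30.464 = 1.481e+09

1.481e+09


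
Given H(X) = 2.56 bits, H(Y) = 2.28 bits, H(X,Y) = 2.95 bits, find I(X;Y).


I(X;Y) = H(X) + H(Y) - H(X,Y) = 2.56 + 2.28 - 2.95 = 1.89

1.89 bits


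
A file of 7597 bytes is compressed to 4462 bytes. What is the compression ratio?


Ratio = original / compressed = 7597 / 4462 = 1.7026

1.7026


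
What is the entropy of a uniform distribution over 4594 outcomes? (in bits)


H = log2(n) = log2(4594) = 12.1655

12.1655 bits


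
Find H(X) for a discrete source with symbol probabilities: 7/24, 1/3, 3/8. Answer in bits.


H = -sum(p_i * log2(p_i)). Terms: -(7/24)*log2(7/24) = 0.518469; -(1/3)*log2(1/3) = 0.528321; -(3/8)*log2(3/8) = 0.530639. H = 0.518469 + 0.528321 + 0.530639 = 1.5774

1.5774 bits


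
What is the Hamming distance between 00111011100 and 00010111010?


Count differing positions: . . ^ . ^ ^ . . ^ ^ . = 5 differences

5


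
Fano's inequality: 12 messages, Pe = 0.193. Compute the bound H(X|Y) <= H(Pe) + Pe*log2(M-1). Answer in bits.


H(Pe) = -Pe*log2(Pe) - (1-Pe)*log2(1-Pe) = -0.193*log2(0.193) - 0.807*log2(0.807) = 0.458052 + 0.249653 = 0.7077. Pe*log2(M-1) = 0.193*log2(11) = 0.667670. Bound = H(Pe) + Pe*log2(M-1) = 0.458052 + 0.249653 + 0.667670 = 1.3754

1.3754 bits


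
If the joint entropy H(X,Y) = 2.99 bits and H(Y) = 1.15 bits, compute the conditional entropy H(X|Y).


H(X|Y) = H(X,Y) - H(Y) = 2.99 - 1.15 = 1.84

1.84 bits


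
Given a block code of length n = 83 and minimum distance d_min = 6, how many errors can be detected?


Detection capability = d_min - 1 = 6 - 1 = 5

5 errors


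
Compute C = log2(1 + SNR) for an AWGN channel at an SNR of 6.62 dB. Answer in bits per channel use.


SNR_linear = 10^(6.62/10) = 4.592; C = log2(1 + SNR_linear) = log2(1 + 4.592) = 2.4834

2.4834 bits/channel use


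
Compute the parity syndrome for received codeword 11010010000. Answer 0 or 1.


Syndrome = XOR of all bits = 1 XOR 1 XOR 0 XOR 1 XOR 0 XOR 0 XOR 1 XOR 0 XOR 0 XOR 0 XOR 0 = 0

0


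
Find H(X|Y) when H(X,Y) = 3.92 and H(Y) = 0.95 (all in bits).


H(X|Y) = H(X,Y) - H(Y) = 3.92 - 0.95 = 2.97

2.97 bits


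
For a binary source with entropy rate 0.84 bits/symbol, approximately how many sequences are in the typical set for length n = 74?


log2|A_typical| = nH = 74 * 0.84 = 62.16, so |A_typical| ~ 2^62.16 = 5.153e+18

5.153e+18


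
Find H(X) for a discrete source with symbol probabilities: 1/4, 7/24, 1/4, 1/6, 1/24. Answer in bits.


H = -sum(p_i * log2(p_i)). Terms: -(1/4)*log2(1/4) = 0.500000; -(7/24)*log2(7/24) = 0.518469; -(1/4)*log2(1/4) = 0.500000; -(1/6)*log2(1/6) = 0.430827; -(1/24)*log2(1/24) = 0.191040. H = 0.500000 + 0.518469 + 0.500000 + 0.430827 + 0.191040 = 2.1403

2.1403 bits


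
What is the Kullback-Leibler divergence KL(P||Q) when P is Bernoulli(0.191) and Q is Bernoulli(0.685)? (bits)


KL = p*log2(p/q) + (1-p)*log2((1-p)/(1-q)) = 0.191*log2(0.191/0.685) + 0.809*log2(0.809/0.315) = 0.749

0.749 bits


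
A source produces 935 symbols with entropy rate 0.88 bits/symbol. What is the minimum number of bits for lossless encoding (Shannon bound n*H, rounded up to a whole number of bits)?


Minimum bits >= n * H = 935 * 0.88 = 822.8, rounded up to a whole number of bits = 823

823 bits


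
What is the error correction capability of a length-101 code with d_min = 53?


Correction capability = floor((d-1)/2) = floor((53-1)/2) = 26

26 errors


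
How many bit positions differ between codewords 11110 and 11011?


Count differing positions: . . ^ . ^ = 2 differences

2


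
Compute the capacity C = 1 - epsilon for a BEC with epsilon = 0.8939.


C = 1 - epsilon = 1 - 0.8939 = 0.1061

0.1061 bits


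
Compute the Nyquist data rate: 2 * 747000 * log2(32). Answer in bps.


Rate = 2 * B * log2(M) = 2 * 747000 * 5.0 = 7470000.0

7470000.0 bps


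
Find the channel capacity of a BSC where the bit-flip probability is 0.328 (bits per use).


H(p) = -p*log2(p) - (1-p)*log2(1-p) = -0.328*log2(0.328) - 0.672*log2(0.672) = 0.527500 + 0.385370 = 0.9129. C = 1 - H(p) = 1 - 0.9129 = 0.0871

0.0871 bits


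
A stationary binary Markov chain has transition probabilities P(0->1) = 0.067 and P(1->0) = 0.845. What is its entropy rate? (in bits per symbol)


Stationary distribution: pi_0 = p10/(p01+p10) = 0.9265, pi_1 = 0.0735. Entropy rate H' = pi_0*H(p01) + pi_1*H(p10) = 0.9265*0.3546 + 0.0735*0.6222 = 0.3743

0.3743 bits/symbol


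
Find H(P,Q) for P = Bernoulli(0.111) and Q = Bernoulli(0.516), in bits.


H(P,Q) = -p*log2(q) - (1-p)*log2(1-q). -0.111*log2(0.516) = 0.105956; -0.889*log2(0.484) = 0.930713. H(P,Q) = 0.105956 + 0.930713 = 1.0367

1.0367 bits


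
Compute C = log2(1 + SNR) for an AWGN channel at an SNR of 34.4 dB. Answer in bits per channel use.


SNR_linear = 10^(34.4/10) = 2754.2287; C = log2(1 + SNR_linear) = log2(1 + 2754.2287) = 11.428

11.428 bits/channel use


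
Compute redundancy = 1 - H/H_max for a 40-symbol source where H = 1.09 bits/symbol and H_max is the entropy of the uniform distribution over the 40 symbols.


H_max = log2(K) = log2(40) = 5.3219 bits/symbol. Redundancy = 1 - H/H_max = 1 - 1.09/5.3219 = 1 - 0.2048 = 0.7952

0.7952


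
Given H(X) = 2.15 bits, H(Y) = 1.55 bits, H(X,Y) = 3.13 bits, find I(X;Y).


I(X;Y) = H(X) + H(Y) - H(X,Y) = 2.15 + 1.55 - 3.13 = 0.57

0.57 bits


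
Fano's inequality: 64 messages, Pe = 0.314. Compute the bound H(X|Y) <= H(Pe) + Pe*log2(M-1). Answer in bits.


H(Pe) = -Pe*log2(Pe) - (1-Pe)*log2(1-Pe) = -0.314*log2(0.314) - 0.686*log2(0.686) = 0.524745 + 0.372992 = 0.8977. Pe*log2(M-1) = 0.314*log2(63) = 1.876866. Bound = H(Pe) + Pe*log2(M-1) = 0.524745 + 0.372992 + 1.876866 = 2.7746

2.7746 bits


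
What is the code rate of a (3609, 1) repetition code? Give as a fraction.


Rate = k/n = 1/3609

1/3609


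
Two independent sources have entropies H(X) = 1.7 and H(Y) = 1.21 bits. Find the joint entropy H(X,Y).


For independent variables, H(X,Y) = H(X) + H(Y) = 1.7 + 1.21 = 2.91

2.91 bits


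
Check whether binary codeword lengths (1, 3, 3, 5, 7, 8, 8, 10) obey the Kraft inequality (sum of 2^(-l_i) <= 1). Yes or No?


Kraft sum = sum(2^(-l_i)) = 0.7979, need <= 1. Result: satisfied (a binary prefix-free code with these lengths exists)

Yes


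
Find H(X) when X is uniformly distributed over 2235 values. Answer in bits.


H = log2(n) = log2(2235) = 11.1261

11.1261 bits


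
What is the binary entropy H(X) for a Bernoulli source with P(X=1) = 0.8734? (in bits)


H = -p*log2(p) - (1-p)*log2(1-p). -0.8734*log2(0.8734) = 0.170562; -0.1266*log2(0.1266) = 0.377477. H = 0.170562 + 0.377477 = 0.548

0.548 bits


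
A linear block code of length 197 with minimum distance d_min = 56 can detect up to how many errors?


Detection capability = d_min - 1 = 56 - 1 = 55

55 errors


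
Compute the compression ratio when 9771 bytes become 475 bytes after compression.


Ratio = original / compressed = 9771 / 475 = 20.5705

20.5705


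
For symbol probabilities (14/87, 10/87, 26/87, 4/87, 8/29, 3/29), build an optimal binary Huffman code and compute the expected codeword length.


Huffman construction (repeatedly merge the two least-probable nodes; each merge adds 1 bit to every symbol beneath it): 4/87 + 3/29 = 13/87; 10/87 + 13/87 = 23/87; 14/87 + 23/87 = 37/87; 8/29 + 26/87 = 50/87; 37/87 + 50/87 = 1. Resulting codeword lengths (in the order the probabilities were given): (2, 3, 2, 4, 2, 4). L_avg = sum(p_i * l_i) = 14/87*2 + 10/87*3 + 26/87*2 + 4/87*4 + 8/29*2 + 3/29*4 = 70/29 = 2.4138

2.4138 bits


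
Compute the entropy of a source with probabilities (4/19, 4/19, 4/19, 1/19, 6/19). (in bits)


H = -sum(p_i * log2(p_i)). Terms: -(4/19)*log2(4/19) = 0.473248; -(4/19)*log2(4/19) = 0.473248; -(4/19)*log2(4/19) = 0.473248; -(1/19)*log2(1/19) = 0.223575; -(6/19)*log2(6/19) = 0.525147. H = 0.473248 + 0.473248 + 0.473248 + 0.223575 + 0.525147 = 2.1685

2.1685 bits


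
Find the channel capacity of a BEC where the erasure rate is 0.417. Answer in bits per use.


C = 1 - epsilon = 1 - 0.417 = 0.583

0.583 bits


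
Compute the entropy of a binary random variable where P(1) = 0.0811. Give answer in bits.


H = -p*log2(p) - (1-p)*log2(1-p). -0.0811*log2(0.0811) = 0.293919; -0.9189*log2(0.9189) = 0.112124. H = 0.293919 + 0.112124 = 0.406

0.406 bits


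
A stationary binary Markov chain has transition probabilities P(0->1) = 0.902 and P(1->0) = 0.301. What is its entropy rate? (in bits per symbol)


Stationary distribution: pi_0 = p10/(p01+p10) = 0.2502, pi_1 = 0.7498. Entropy rate H' = pi_0*H(p01) + pi_1*H(p10) = 0.2502*0.4626 + 0.7498*0.8825 = 0.7775

0.7775 bits/symbol


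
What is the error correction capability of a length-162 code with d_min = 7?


Correction capability = floor((d-1)/2) = floor((7-1)/2) = 3

3 errors


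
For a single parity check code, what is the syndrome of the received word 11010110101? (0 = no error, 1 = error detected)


Syndrome = XOR of all bits = 1 XOR 1 XOR 0 XOR 1 XOR 0 XOR 1 XOR 1 XOR 0 XOR 1 XOR 0 XOR 1 = 1

1


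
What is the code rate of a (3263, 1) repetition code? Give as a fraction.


Rate = k/n = 1/3263

1/3263


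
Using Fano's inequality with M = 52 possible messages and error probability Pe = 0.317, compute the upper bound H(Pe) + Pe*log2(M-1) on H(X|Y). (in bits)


H(Pe) = -Pe*log2(Pe) - (1-Pe)*log2(1-Pe) = -0.317*log2(0.317) - 0.683*log2(0.683) = 0.525410 + 0.375679 = 0.9011. Pe*log2(M-1) = 0.317*log2(51) = 1.798159. Bound = H(Pe) + Pe*log2(M-1) = 0.525410 + 0.375679 + 1.798159 = 2.6992

2.6992 bits


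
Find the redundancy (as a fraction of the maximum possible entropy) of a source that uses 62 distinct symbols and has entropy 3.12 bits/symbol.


H_max = log2(K) = log2(62) = 5.9542 bits/symbol. Redundancy = 1 - H/H_max = 1 - 3.12/5.9542 = 1 - 0.524 = 0.476

0.476


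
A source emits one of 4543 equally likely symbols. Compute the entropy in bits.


H = log2(n) = log2(4543) = 12.1494

12.1494 bits


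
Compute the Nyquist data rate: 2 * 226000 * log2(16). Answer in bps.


Rate = 2 * B * log2(M) = 2 * 226000 * 4.0 = 1808000.0

1808000.0 bps


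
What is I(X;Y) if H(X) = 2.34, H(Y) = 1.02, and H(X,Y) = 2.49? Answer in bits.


I(X;Y) = H(X) + H(Y) - H(X,Y) = 2.34 + 1.02 - 2.49 = 0.87

0.87 bits


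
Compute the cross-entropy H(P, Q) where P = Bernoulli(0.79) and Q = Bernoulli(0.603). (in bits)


H(P,Q) = -p*log2(q) - (1-p)*log2(1-q). -0.79*log2(0.603) = 0.576518; -0.21*log2(0.397) = 0.279886. H(P,Q) = 0.576518 + 0.279886 = 0.8564

0.8564 bits


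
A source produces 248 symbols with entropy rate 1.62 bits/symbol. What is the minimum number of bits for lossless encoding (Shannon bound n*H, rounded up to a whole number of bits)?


Minimum bits >= n * H = 248 * 1.62 = 401.76, rounded up to a whole number of bits = 402

402 bits


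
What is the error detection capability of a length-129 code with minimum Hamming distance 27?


Detection capability = d_min - 1 = 27 - 1 = 26

26 errors


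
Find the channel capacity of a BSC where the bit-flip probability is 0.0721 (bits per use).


H(p) = -p*log2(p) - (1-p)*log2(1-p) = -0.0721*log2(0.0721) - 0.9279*log2(0.9279) = 0.273537 + 0.100175 = 0.3737. C = 1 - H(p) = 1 - 0.3737 = 0.6263

0.6263 bits


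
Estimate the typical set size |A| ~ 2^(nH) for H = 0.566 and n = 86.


log2|A_typical| = nH = 86 * 0.566 = 48.676, so |A_typical| ~ 2^48.676 = 4.497e+14

4.497e+14


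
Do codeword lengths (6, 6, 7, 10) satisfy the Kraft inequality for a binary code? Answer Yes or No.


Kraft sum = sum(2^(-l_i)) = 0.04, need <= 1. Result: satisfied (a binary prefix-free code with these lengths exists)

Yes


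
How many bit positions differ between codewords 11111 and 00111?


Count differing positions: ^ ^ . . . = 2 differences

2


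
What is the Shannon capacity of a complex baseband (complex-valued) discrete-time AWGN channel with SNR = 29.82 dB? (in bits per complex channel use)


SNR_linear = 10^(29.82/10) = 959.4006; C = log2(1 + SNR_linear) = log2(1 + 959.4006) = 9.9075

9.9075 bits/channel use


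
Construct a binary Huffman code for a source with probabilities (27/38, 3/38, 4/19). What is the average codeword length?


Huffman construction (repeatedly merge the two least-probable nodes; each merge adds 1 bit to every symbol beneath it): 3/38 + 4/19 = 11/38; 11/38 + 27/38 = 1. Resulting codeword lengths (in the order the probabilities were given): (1, 2, 2). L_avg = sum(p_i * l_i) = 27/38*1 + 3/38*2 + 4/19*2 = 49/38 = 1.2895

1.2895 bits


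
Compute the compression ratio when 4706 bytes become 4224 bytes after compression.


Ratio = original / compressed = 4706 / 4224 = 1.1141

1.1141


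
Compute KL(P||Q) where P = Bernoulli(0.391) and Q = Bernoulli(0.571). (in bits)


KL = p*log2(p/q) + (1-p)*log2((1-p)/(1-q)) = 0.391*log2(0.391/0.571) + 0.609*log2(0.609/0.429) = 0.0942

0.0942 bits


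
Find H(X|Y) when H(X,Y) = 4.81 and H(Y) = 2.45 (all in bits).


H(X|Y) = H(X,Y) - H(Y) = 4.81 - 2.45 = 2.36

2.36 bits


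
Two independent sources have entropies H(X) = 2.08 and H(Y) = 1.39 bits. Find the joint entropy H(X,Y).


For independent variables, H(X,Y) = H(X) + H(Y) = 2.08 + 1.39 = 3.47

3.47 bits


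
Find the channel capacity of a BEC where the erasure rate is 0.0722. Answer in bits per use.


C = 1 - epsilon = 1 - 0.0722 = 0.9278

0.9278 bits


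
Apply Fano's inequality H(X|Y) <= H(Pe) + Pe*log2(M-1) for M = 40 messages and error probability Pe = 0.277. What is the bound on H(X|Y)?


H(Pe) = -Pe*log2(Pe) - (1-Pe)*log2(1-Pe) = -0.277*log2(0.277) - 0.723*log2(0.723) = 0.513016 + 0.338315 = 0.8513. Pe*log2(M-1) = 0.277*log2(39) = 1.464056. Bound = H(Pe) + Pe*log2(M-1) = 0.513016 + 0.338315 + 1.464056 = 2.3154

2.3154 bits


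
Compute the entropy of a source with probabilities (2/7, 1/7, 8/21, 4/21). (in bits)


H = -sum(p_i * log2(p_i)). Terms: -(2/7)*log2(2/7) = 0.516387; -(1/7)*log2(1/7) = 0.401051; -(8/21)*log2(8/21) = 0.530407; -(4/21)*log2(4/21) = 0.455680. H = 0.516387 + 0.401051 + 0.530407 + 0.455680 = 1.9035

1.9035 bits


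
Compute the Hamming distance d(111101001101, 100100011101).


Count differing positions: . ^ ^ . . ^ . ^ . . . . = 4 differences

4


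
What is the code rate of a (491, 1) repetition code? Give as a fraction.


Rate = k/n = 1/491

1/491


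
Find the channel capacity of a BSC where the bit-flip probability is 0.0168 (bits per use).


H(p) = -p*log2(p) - (1-p)*log2(1-p) = -0.0168*log2(0.0168) - 0.9832*log2(0.9832) = 0.099043 + 0.024033 = 0.1231. C = 1 - H(p) = 1 - 0.1231 = 0.8769

0.8769 bits


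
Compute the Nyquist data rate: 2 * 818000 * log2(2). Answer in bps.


Rate = 2 * B * log2(M) = 2 * 818000 * 1.0 = 1636000.0

1636000.0 bps


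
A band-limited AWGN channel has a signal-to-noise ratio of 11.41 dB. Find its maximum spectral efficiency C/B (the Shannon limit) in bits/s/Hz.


SNR_linear = 10^(11.41/10) = 13.8357; C/B = log2(1 + SNR_linear) = log2(1 + 13.8357) = 3.891

3.891 bits/s/Hz


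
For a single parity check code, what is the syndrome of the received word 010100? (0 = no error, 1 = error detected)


Syndrome = XOR of all bits = 0 XOR 1 XOR 0 XOR 1 XOR 0 XOR 0 = 0

0


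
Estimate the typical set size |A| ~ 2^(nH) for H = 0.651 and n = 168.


log2|A_typical| = nH = 168 * 0.651 = 109.368, so |A_typical| ~ 2^109.368 = 8.376e+32

8.376e+32


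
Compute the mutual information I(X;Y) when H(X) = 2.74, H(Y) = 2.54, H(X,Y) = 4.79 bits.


I(X;Y) = H(X) + H(Y) - H(X,Y) = 2.74 + 2.54 - 4.79 = 0.49

0.49 bits


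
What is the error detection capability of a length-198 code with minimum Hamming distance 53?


Detection capability = d_min - 1 = 53 - 1 = 52

52 errors


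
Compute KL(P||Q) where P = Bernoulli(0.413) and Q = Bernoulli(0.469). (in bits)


KL = p*log2(p/q) + (1-p)*log2((1-p)/(1-q)) = 0.413*log2(0.413/0.469) + 0.587*log2(0.587/0.531) = 0.0091

0.0091 bits


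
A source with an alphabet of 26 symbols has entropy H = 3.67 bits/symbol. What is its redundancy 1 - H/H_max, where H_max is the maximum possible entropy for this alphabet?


H_max = log2(K) = log2(26) = 4.7004 bits/symbol. Redundancy = 1 - H/H_max = 1 - 3.67/4.7004 = 1 - 0.7808 = 0.2192

0.2192


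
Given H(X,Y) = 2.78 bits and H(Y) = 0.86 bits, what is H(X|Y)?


H(X|Y) = H(X,Y) - H(Y) = 2.78 - 0.86 = 1.92

1.92 bits


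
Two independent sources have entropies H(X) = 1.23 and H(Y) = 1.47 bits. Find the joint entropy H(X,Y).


For independent variables, H(X,Y) = H(X) + H(Y) = 1.23 + 1.47 = 2.7

2.7 bits


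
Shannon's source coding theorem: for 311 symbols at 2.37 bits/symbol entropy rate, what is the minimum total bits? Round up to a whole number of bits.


Minimum bits >= n * H = 311 * 2.37 = 737.07, rounded up to a whole number of bits = 738

738 bits


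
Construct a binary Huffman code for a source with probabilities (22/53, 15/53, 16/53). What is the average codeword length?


Huffman construction (repeatedly merge the two least-probable nodes; each merge adds 1 bit to every symbol beneath it): 15/53 + 16/53 = 31/53; 22/53 + 31/53 = 1. Resulting codeword lengths (in the order the probabilities were given): (1, 2, 2). L_avg = sum(p_i * l_i) = 22/53*1 + 15/53*2 + 16/53*2 = 84/53 = 1.5849

1.5849 bits


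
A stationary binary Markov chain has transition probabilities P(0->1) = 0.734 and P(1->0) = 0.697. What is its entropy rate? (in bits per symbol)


Stationary distribution: pi_0 = p10/(p01+p10) = 0.4871, pi_1 = 0.5129. Entropy rate H' = pi_0*H(p01) + pi_1*H(p10) = 0.4871*0.8357 + 0.5129*0.8849 = 0.8609

0.8609 bits/symbol


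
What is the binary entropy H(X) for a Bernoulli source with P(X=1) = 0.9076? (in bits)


H = -p*log2(p) - (1-p)*log2(1-p). -0.9076*log2(0.9076) = 0.126947; -0.0924*log2(0.0924) = 0.317483. H = 0.126947 + 0.317483 = 0.4444

0.4444 bits


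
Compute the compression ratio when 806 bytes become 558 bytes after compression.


Ratio = original / compressed = 806 / 558 = 1.4444

1.4444


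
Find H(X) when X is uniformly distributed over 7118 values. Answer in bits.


H = log2(n) = log2(7118) = 12.7973

12.7973 bits


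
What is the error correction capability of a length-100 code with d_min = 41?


Correction capability = floor((d-1)/2) = floor((41-1)/2) = 20

20 errors


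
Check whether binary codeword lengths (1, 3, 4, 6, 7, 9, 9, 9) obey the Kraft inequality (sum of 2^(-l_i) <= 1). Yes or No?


Kraft sum = sum(2^(-l_i)) = 0.7168, need <= 1. Result: satisfied (a binary prefix-free code with these lengths exists)

Yes


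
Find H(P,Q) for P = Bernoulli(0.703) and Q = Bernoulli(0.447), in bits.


H(P,Q) = -p*log2(q) - (1-p)*log2(1-q). -0.703*log2(0.447) = 0.816642; -0.297*log2(0.553) = 0.253831. H(P,Q) = 0.816642 + 0.253831 = 1.0705

1.0705 bits


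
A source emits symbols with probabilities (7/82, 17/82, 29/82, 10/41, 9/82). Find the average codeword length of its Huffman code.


Huffman construction (repeatedly merge the two least-probable nodes; each merge adds 1 bit to every symbol beneath it): 7/82 + 9/82 = 8/41; 8/41 + 17/82 = 33/82; 10/41 + 29/82 = 49/82; 33/82 + 49/82 = 1. Resulting codeword lengths (in the order the probabilities were given): (3, 2, 2, 2, 3). L_avg = sum(p_i * l_i) = 7/82*3 + 17/82*2 + 29/82*2 + 10/41*2 + 9/82*3 = 90/41 = 2.1951

2.1951 bits


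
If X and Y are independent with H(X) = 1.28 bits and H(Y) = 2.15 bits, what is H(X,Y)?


For independent variables, H(X,Y) = H(X) + H(Y) = 1.28 + 2.15 = 3.43

3.43 bits


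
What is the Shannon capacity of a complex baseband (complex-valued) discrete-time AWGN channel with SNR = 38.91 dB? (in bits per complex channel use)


SNR_linear = 10^(38.91/10) = 7780.3655; C = log2(1 + SNR_linear) = log2(1 + 7780.3655) = 12.9258

12.9258 bits/channel use


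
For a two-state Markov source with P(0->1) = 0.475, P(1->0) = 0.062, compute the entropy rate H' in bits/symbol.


Stationary distribution: pi_0 = p10/(p01+p10) = 0.1155, pi_1 = 0.8845. Entropy rate H' = pi_0*H(p01) + pi_1*H(p10) = 0.1155*0.9982 + 0.8845*0.3353 = 0.4119

0.4119 bits/symbol


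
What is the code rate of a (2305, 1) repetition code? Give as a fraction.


Rate = k/n = 1/2305

1/2305


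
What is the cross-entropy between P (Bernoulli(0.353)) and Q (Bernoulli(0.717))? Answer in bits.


H(P,Q) = -p*log2(q) - (1-p)*log2(1-q). -0.353*log2(0.717) = 0.169424; -0.647*log2(0.283) = 1.178269. H(P,Q) = 0.169424 + 1.178269 = 1.3477

1.3477 bits


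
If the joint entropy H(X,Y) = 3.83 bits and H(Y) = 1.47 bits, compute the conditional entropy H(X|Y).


H(X|Y) = H(X,Y) - H(Y) = 3.83 - 1.47 = 2.36

2.36 bits


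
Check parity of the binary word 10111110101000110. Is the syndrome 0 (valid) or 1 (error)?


Syndrome = XOR of all bits = 1 XOR 0 XOR 1 XOR 1 XOR 1 XOR 1 XOR 1 XOR 0 XOR 1 XOR 0 XOR 1 XOR 0 XOR 0 XOR 0 XOR 1 XOR 1 XOR 0 = 0

0


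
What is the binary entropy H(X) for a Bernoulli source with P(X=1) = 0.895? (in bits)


H = -p*log2(p) - (1-p)*log2(1-p). -0.895*log2(0.895) = 0.143236; -0.105*log2(0.105) = 0.341412. H = 0.143236 + 0.341412 = 0.4846

0.4846 bits


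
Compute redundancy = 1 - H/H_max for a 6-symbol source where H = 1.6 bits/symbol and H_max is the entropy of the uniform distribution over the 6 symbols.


H_max = log2(K) = log2(6) = 2.585 bits/symbol. Redundancy = 1 - H/H_max = 1 - 1.6/2.585 = 1 - 0.619 = 0.381

0.381


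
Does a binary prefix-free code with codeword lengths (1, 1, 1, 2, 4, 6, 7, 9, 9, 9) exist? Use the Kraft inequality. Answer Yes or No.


Kraft sum = sum(2^(-l_i)) = 1.8418, need <= 1. Result: violated (a binary prefix-free code with these lengths cannot exist)

No


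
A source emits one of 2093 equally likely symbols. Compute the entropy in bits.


H = log2(n) = log2(2093) = 11.0314

11.0314 bits


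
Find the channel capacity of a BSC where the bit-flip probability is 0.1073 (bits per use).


H(p) = -p*log2(p) - (1-p)*log2(1-p) = -0.1073*log2(0.1073) - 0.8927*log2(0.8927) = 0.345536 + 0.146182 = 0.4917. C = 1 - H(p) = 1 - 0.4917 = 0.5083

0.5083 bits


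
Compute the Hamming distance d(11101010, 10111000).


Count differing positions: . ^ . ^ . . ^ . = 3 differences

3


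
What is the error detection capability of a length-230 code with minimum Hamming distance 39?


Detection capability = d_min - 1 = 39 - 1 = 38

38 errors


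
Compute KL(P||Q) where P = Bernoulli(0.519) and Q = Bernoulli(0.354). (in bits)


KL = p*log2(p/q) + (1-p)*log2((1-p)/(1-q)) = 0.519*log2(0.519/0.354) + 0.481*log2(0.481/0.646) = 0.0818

0.0818 bits


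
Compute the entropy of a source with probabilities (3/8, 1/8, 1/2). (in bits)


H = -sum(p_i * log2(p_i)). Terms: -(3/8)*log2(3/8) = 0.530639; -(1/8)*log2(1/8) = 0.375000; -(1/2)*log2(1/2) = 0.500000. H = 0.530639 + 0.375000 + 0.500000 = 1.4056

1.4056 bits


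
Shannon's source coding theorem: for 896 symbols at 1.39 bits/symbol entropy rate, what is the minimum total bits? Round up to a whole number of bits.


Minimum bits >= n * H = 896 * 1.39 = 1245.44, rounded up to a whole number of bits = 1246

1246 bits


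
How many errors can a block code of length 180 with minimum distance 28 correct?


Correction capability = floor((d-1)/2) = floor((28-1)/2) = 13

13 errors


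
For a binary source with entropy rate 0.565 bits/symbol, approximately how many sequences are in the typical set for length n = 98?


log2|A_typical| = nH = 98 * 0.565 = 55.37, so |A_typical| ~ 2^55.37 = 4.656e+16

4.656e+16


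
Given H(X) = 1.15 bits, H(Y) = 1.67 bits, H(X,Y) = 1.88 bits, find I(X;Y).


I(X;Y) = H(X) + H(Y) - H(X,Y) = 1.15 + 1.67 - 1.88 = 0.94

0.94 bits


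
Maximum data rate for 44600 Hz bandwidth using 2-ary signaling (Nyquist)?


Rate = 2 * B * log2(M) = 2 * 44600 * 1.0 = 89200.0

89200.0 bps


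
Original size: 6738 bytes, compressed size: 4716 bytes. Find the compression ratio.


Ratio = original / compressed = 6738 / 4716 = 1.4288

1.4288


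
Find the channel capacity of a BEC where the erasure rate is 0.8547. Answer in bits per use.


C = 1 - epsilon = 1 - 0.8547 = 0.1453

0.1453 bits


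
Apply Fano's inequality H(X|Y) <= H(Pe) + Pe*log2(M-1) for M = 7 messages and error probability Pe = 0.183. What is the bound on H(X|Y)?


H(Pe) = -Pe*log2(Pe) - (1-Pe)*log2(1-Pe) = -0.183*log2(0.183) - 0.817*log2(0.817) = 0.448365 + 0.238231 = 0.6866. Pe*log2(M-1) = 0.183*log2(6) = 0.473048. Bound = H(Pe) + Pe*log2(M-1) = 0.448365 + 0.238231 + 0.473048 = 1.1596

1.1596 bits


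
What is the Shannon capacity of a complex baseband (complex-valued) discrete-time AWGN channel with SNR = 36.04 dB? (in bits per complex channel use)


SNR_linear = 10^(36.04/10) = 4017.9081; C = log2(1 + SNR_linear) = log2(1 + 4017.9081) = 11.9726

11.9726 bits/channel use
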